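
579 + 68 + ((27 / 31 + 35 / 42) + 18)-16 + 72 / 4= 124379 / 186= 668.70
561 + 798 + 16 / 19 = 25837 / 19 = 1359.84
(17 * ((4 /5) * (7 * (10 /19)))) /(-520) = -119 /1235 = -0.10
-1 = -1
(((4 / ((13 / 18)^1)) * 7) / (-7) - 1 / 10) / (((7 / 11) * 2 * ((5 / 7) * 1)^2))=-56441 / 6500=-8.68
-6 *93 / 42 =-93 / 7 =-13.29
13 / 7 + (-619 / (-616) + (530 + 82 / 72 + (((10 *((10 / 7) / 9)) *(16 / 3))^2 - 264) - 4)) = 1061440003 / 3143448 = 337.67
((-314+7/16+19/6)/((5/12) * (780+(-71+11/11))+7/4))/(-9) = 14899/128556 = 0.12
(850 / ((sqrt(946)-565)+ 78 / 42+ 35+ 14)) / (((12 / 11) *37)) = -117777275 / 2865231234-229075 *sqrt(946) / 2865231234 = -0.04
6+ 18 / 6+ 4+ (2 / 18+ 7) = 181 / 9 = 20.11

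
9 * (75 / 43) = 15.70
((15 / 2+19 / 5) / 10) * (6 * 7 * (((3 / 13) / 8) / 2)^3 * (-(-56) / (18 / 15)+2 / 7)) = 1504143 / 224972800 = 0.01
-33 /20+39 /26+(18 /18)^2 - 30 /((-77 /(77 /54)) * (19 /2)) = 3107 /3420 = 0.91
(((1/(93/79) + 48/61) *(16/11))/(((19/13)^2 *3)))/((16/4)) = 6275308/67582449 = 0.09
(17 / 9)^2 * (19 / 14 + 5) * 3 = 25721 / 378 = 68.04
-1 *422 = -422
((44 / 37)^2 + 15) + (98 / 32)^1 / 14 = 728655 / 43808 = 16.63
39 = 39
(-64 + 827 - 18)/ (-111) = -745/ 111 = -6.71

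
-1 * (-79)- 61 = 18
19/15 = 1.27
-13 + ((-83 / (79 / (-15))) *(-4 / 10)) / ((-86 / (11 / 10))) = -438871 / 33970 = -12.92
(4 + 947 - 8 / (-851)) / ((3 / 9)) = 2427927 / 851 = 2853.03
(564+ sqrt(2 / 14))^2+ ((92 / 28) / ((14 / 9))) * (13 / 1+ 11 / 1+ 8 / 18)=1128 * sqrt(7) / 7+ 15589241 / 49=318574.12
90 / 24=15 / 4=3.75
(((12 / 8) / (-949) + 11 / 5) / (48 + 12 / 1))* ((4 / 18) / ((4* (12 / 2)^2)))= 0.00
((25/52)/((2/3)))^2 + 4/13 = 8953/10816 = 0.83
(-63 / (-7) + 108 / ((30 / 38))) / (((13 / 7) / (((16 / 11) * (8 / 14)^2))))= 186624 / 5005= 37.29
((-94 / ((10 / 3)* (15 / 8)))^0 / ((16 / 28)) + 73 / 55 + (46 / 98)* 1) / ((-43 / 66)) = -114699 / 21070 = -5.44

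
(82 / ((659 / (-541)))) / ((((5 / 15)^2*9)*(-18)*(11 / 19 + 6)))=421439 / 741375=0.57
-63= -63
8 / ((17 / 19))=152 / 17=8.94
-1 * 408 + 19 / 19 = -407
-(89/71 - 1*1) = -18/71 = -0.25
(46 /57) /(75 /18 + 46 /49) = 4508 /28519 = 0.16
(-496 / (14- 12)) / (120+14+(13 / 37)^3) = -12561944 / 6789699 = -1.85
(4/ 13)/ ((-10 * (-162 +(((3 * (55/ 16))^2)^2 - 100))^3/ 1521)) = -65865144550293504/ 1897754526589820946437995285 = -0.00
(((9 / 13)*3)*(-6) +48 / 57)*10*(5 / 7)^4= -2562500 / 84721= -30.25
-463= -463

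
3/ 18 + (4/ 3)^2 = 35/ 18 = 1.94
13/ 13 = 1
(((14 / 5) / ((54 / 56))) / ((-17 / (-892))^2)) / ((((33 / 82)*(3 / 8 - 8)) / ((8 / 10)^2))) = -3273705422848 / 1963429875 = -1667.34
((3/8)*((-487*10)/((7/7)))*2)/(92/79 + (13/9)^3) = -420702255/481262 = -874.16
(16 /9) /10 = 8 /45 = 0.18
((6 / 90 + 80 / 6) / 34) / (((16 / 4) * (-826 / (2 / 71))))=-67 / 19939640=-0.00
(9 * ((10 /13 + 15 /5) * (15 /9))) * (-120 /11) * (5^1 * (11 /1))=-441000 /13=-33923.08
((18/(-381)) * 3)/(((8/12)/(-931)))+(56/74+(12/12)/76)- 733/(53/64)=-12992510541/18927572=-686.43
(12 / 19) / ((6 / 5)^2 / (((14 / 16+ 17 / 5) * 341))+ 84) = 5115 / 680303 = 0.01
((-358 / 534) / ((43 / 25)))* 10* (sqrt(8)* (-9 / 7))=268500* sqrt(2) / 26789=14.17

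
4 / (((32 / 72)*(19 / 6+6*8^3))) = 54 / 18451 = 0.00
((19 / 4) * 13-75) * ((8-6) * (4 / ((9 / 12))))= -424 / 3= -141.33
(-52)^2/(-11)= -2704/11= -245.82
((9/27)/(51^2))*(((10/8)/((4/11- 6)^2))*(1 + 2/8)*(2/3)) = 0.00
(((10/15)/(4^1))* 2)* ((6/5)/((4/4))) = 2/5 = 0.40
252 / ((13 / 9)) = 2268 / 13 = 174.46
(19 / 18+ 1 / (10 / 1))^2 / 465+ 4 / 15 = 253804 / 941625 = 0.27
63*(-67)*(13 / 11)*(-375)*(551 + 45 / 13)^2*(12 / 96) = 10279836063000 / 143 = 71886965475.52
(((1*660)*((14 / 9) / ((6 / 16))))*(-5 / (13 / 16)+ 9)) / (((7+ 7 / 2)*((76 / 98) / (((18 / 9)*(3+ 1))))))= 51054080 / 6669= 7655.43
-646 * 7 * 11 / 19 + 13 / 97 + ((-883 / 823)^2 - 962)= -235124833430 / 65700913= -3578.71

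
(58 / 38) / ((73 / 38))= 58 / 73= 0.79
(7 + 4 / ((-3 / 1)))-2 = 11 / 3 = 3.67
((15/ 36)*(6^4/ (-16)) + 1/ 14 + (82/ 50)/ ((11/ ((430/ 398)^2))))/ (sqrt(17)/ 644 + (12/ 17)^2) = -251903729343172032/ 3745621151472629 + 785026071646143*sqrt(17)/ 3745621151472629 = -66.39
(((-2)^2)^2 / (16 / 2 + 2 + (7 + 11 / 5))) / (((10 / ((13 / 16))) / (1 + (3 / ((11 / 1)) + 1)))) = 325 / 2112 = 0.15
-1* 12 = -12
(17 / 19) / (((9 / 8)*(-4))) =-34 / 171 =-0.20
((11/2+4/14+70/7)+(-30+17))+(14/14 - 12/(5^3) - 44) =-70543/1750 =-40.31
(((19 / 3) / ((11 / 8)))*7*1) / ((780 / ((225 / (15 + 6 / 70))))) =23275 / 37752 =0.62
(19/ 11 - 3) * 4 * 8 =-448/ 11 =-40.73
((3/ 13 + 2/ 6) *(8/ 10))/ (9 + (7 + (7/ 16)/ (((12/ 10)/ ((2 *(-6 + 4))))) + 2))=704/ 25805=0.03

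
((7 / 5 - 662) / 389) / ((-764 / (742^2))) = 454628223 / 371495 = 1223.78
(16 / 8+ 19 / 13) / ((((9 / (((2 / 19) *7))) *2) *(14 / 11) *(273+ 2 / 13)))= 55 / 134938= 0.00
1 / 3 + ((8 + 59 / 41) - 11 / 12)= 4357 / 492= 8.86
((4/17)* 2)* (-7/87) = -56/1479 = -0.04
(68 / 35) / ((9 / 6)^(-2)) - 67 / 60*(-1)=461 / 84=5.49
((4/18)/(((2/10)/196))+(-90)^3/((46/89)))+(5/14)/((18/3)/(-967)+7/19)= -5439622669069/3857238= -1410237.76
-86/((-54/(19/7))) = 817/189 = 4.32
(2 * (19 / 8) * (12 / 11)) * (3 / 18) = 19 / 22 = 0.86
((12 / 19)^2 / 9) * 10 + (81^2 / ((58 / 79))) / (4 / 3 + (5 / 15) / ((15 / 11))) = 5664.44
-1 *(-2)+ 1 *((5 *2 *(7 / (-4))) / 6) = -11 / 12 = -0.92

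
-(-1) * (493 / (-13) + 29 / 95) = -46458 / 1235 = -37.62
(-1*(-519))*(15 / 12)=648.75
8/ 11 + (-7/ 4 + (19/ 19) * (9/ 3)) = 87/ 44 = 1.98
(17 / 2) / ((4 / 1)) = 17 / 8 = 2.12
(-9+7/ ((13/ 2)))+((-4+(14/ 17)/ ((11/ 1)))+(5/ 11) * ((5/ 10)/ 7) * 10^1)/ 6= -290077/ 34034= -8.52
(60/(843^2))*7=140/236883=0.00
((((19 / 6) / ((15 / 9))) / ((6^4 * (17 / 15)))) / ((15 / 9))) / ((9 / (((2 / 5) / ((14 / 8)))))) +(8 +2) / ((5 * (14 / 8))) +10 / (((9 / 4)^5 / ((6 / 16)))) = 282925417 / 234227700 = 1.21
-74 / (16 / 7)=-32.38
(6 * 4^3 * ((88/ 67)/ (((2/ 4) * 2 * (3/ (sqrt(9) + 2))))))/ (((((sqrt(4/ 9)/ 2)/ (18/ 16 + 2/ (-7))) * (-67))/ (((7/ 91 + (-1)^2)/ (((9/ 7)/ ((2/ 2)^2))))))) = -4632320/ 175071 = -26.46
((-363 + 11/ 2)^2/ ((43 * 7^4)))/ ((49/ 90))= 2.27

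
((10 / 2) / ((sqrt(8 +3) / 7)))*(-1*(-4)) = 140*sqrt(11) / 11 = 42.21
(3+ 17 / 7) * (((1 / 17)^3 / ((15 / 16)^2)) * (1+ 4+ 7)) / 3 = 38912 / 7737975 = 0.01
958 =958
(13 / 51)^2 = 169 / 2601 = 0.06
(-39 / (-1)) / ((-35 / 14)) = -78 / 5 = -15.60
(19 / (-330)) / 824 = -19 / 271920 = -0.00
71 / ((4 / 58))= 2059 / 2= 1029.50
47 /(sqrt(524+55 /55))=47*sqrt(21) /105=2.05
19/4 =4.75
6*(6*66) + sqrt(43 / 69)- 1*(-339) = sqrt(2967) / 69 + 2715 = 2715.79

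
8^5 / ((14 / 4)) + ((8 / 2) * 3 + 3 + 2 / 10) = 328212 / 35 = 9377.49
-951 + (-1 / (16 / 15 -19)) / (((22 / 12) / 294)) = -2787549 / 2959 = -942.06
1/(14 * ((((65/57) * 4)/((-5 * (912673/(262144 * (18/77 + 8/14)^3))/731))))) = -3392846362059/4749694827757568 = -0.00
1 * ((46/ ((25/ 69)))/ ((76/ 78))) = 61893/ 475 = 130.30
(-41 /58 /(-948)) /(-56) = -41 /3079104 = -0.00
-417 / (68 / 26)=-5421 / 34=-159.44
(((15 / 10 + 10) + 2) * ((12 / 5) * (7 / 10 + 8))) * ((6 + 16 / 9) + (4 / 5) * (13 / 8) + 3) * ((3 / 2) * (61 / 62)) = 5024.36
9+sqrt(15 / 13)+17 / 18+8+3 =22.02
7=7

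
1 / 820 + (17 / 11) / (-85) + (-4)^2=144167 / 9020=15.98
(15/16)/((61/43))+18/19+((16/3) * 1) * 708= 70051967/18544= 3777.61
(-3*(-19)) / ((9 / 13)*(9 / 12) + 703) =2964 / 36583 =0.08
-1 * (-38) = 38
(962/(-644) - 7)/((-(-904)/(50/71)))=-0.01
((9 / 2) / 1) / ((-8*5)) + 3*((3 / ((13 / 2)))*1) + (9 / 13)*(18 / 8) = 2943 / 1040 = 2.83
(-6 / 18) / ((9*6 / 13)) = -13 / 162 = -0.08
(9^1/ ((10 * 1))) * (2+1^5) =27/ 10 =2.70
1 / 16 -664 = -10623 / 16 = -663.94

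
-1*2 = -2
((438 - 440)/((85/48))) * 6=-6.78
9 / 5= 1.80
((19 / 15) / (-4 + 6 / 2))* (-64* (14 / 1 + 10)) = 9728 / 5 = 1945.60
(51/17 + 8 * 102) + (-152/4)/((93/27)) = 807.97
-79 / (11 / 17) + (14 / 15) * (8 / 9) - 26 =-218683 / 1485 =-147.26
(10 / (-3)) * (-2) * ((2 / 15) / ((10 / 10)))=8 / 9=0.89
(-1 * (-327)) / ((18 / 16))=872 / 3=290.67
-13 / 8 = -1.62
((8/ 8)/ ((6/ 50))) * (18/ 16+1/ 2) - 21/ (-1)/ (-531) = 13.50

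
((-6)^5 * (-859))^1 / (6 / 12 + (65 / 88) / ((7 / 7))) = 587803392 / 109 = 5392691.67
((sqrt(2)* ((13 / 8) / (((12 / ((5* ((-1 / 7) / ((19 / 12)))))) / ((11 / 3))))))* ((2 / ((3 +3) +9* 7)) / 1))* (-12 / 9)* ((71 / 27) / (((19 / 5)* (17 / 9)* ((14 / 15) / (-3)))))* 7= -0.10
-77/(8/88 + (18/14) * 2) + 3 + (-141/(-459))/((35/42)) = -53432/2091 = -25.55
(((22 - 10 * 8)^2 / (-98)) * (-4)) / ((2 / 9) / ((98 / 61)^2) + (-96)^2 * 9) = 5934096 / 3584677513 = 0.00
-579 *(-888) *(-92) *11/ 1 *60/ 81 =-1156270720/ 3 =-385423573.33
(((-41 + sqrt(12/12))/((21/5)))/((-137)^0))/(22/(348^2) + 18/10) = -20184000/3815161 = -5.29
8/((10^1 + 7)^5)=8/1419857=0.00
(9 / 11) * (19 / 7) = 171 / 77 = 2.22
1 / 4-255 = -1019 / 4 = -254.75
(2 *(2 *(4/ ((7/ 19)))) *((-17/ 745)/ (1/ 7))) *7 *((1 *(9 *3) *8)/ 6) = -1302336/ 745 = -1748.10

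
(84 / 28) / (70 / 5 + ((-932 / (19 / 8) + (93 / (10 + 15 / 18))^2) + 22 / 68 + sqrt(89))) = -6802790223194550 / 689597768486685061 - 22348054267500*sqrt(89) / 689597768486685061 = -0.01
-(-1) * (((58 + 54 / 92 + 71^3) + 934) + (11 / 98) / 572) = 42066371643 / 117208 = 358903.59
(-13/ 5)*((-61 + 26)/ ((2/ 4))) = 182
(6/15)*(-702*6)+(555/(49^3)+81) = -943424556/588245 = -1603.80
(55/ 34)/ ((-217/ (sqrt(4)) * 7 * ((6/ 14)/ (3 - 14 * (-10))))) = -7865/ 11067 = -0.71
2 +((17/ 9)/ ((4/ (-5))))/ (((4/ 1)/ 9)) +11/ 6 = -71/ 48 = -1.48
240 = 240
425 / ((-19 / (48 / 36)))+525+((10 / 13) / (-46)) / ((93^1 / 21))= 261615530 / 528333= 495.17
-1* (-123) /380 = 123 /380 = 0.32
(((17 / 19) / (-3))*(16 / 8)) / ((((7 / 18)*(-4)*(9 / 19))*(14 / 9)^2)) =459 / 1372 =0.33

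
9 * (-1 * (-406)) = 3654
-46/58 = -23/29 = -0.79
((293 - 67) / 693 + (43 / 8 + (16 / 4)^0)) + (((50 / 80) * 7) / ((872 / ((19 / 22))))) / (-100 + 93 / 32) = 6.70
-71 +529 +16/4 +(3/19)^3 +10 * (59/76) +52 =521.77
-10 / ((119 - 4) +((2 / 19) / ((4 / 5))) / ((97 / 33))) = -7372 / 84811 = -0.09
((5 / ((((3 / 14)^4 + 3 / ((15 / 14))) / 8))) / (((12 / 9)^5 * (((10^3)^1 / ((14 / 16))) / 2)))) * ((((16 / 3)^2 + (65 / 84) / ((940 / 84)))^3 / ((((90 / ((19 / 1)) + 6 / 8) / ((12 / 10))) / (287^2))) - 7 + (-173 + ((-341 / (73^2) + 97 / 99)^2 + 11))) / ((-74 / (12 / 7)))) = -289983387117147501876882594618283 / 5056196735736200547126993920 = -57352.08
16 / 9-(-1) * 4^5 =9232 / 9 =1025.78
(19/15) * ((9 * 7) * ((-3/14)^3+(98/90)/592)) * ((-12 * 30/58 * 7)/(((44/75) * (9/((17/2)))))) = 118061345/2643872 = 44.65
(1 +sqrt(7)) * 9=9 +9 * sqrt(7)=32.81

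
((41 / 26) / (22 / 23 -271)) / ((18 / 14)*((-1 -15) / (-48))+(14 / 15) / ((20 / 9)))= -165025 / 23980671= -0.01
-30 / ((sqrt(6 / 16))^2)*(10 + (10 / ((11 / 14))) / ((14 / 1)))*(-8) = 76800 / 11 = 6981.82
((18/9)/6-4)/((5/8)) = -88/15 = -5.87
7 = 7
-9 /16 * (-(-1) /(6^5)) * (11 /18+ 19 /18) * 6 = -5 /6912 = -0.00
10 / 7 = 1.43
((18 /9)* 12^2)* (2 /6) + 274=370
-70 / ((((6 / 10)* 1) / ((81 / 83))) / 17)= -160650 / 83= -1935.54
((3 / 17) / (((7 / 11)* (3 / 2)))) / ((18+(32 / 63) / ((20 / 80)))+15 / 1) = 198 / 37519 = 0.01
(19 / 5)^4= 130321 / 625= 208.51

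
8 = 8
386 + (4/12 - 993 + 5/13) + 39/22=-518669/858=-604.51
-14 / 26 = -7 / 13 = -0.54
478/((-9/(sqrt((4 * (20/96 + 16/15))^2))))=-4063/15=-270.87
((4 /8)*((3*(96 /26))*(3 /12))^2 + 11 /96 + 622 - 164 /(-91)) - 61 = 566.75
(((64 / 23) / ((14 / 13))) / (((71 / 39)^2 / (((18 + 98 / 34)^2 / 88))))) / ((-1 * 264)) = -164775 / 11260018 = -0.01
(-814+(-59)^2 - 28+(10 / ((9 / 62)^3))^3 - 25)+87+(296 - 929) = 13537087347449123252 / 387420489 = 34941588614.46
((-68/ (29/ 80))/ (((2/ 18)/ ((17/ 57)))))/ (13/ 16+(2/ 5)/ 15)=-332928000/ 554857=-600.02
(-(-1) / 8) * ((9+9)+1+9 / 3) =11 / 4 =2.75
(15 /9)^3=125 /27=4.63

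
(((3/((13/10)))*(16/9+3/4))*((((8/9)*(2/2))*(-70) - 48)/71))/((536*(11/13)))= -28210/1412829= -0.02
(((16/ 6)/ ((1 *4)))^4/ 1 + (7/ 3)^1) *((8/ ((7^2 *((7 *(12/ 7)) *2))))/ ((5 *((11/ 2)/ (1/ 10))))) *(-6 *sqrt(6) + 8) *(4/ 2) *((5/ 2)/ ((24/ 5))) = 205/ 392931 - 205 *sqrt(6)/ 523908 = -0.00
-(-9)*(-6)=-54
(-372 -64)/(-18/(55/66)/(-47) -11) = 41.36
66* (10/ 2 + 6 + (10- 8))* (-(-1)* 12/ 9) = 1144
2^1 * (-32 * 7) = -448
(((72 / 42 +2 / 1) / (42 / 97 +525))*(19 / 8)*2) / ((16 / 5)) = 0.01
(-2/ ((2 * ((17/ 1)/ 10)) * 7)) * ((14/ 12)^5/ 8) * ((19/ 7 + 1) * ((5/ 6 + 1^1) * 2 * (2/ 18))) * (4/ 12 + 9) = -1716715/ 5353776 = -0.32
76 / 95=4 / 5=0.80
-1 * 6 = -6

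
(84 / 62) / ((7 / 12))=72 / 31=2.32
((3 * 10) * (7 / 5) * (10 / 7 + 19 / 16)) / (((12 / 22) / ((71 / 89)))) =228833 / 1424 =160.70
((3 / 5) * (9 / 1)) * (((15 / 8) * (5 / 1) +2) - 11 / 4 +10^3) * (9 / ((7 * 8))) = 1960767 / 2240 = 875.34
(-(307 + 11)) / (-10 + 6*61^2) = -159 / 11158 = -0.01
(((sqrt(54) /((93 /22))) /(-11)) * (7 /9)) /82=-7 * sqrt(6) /11439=-0.00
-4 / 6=-0.67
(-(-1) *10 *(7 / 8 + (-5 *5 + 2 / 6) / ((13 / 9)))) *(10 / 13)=-42125 / 338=-124.63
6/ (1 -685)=-1/ 114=-0.01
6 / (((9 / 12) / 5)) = 40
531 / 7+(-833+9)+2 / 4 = -10467 / 14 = -747.64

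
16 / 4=4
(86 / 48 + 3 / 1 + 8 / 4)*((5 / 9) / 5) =163 / 216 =0.75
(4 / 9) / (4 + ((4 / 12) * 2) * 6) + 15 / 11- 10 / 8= 67 / 396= 0.17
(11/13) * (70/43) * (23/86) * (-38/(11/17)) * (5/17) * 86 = -547.23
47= 47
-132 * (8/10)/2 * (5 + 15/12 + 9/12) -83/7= -13351/35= -381.46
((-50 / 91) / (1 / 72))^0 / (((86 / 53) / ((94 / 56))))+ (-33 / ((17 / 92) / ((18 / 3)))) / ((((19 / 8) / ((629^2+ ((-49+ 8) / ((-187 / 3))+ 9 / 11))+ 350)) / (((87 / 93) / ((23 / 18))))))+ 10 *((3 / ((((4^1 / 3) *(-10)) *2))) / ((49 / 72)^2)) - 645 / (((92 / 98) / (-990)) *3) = -130573464.32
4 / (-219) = -4 / 219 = -0.02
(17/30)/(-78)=-17/2340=-0.01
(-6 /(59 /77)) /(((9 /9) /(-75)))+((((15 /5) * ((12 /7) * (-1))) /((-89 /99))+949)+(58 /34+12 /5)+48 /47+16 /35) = 45451020064 /29368843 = 1547.59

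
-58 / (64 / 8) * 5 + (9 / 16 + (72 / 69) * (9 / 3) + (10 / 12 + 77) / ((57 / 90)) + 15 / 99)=20879113 / 230736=90.49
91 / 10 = 9.10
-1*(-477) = 477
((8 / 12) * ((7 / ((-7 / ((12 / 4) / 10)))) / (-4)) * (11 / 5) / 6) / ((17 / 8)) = 0.01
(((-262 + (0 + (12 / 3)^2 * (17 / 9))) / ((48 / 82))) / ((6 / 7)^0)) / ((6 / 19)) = -812497 / 648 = -1253.85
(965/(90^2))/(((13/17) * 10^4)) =3281/210600000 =0.00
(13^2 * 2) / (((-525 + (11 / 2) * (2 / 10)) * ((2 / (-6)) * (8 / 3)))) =45 / 62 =0.73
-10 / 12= -5 / 6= -0.83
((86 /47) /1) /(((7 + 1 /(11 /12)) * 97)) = 946 /405751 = 0.00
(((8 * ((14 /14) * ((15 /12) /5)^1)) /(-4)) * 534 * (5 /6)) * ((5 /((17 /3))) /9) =-2225 /102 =-21.81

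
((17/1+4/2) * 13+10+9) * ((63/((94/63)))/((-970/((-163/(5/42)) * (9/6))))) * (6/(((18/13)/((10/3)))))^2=22619998674/4559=4961614.10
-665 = -665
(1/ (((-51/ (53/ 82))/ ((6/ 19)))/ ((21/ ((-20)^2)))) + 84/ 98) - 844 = -31264082191/ 37080400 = -843.14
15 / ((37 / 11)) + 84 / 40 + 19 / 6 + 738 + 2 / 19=7885882 / 10545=747.83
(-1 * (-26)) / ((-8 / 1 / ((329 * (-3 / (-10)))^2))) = -12664197 / 400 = -31660.49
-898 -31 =-929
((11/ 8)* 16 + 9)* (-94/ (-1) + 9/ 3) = 3007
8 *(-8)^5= -262144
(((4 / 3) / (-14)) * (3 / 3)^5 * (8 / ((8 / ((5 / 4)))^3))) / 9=-125 / 387072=-0.00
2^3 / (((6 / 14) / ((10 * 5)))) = 2800 / 3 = 933.33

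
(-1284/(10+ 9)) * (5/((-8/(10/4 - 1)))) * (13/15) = 4173/76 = 54.91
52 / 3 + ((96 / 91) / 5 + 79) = 131783 / 1365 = 96.54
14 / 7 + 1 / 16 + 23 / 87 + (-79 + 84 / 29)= -102697 / 1392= -73.78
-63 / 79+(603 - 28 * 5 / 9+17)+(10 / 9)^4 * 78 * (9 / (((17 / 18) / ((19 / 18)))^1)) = 587259587 / 326349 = 1799.48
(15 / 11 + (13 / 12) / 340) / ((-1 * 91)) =-61343 / 4084080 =-0.02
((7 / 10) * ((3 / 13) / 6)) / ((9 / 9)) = 7 / 260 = 0.03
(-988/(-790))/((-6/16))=-3952/1185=-3.34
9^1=9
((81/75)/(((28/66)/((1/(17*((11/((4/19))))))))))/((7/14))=324/56525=0.01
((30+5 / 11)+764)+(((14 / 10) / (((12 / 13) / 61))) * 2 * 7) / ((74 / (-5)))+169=4278085 / 4884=875.94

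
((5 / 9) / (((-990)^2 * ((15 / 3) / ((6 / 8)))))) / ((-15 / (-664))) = 83 / 22052250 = 0.00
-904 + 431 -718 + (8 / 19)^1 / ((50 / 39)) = -565569 / 475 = -1190.67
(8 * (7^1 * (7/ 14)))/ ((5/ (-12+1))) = -61.60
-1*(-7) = 7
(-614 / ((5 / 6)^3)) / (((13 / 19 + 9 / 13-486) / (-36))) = -589646304 / 7481375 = -78.82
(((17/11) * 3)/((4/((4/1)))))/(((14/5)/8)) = 1020/77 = 13.25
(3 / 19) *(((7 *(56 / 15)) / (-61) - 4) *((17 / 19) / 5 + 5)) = -1993584 / 550525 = -3.62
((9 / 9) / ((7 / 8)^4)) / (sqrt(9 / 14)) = 4096 * sqrt(14) / 7203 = 2.13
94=94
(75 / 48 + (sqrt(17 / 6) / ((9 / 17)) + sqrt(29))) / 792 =25 / 12672 + 17*sqrt(102) / 42768 + sqrt(29) / 792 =0.01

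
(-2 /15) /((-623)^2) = -2 /5821935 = -0.00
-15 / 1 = -15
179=179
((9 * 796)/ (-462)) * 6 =-93.04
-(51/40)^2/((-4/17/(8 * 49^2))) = 106165017/800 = 132706.27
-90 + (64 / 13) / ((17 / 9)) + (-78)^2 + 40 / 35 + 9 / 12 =37118713 / 6188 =5998.50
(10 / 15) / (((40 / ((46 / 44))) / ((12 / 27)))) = 23 / 2970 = 0.01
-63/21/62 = -3/62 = -0.05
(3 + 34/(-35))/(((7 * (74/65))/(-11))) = -2.80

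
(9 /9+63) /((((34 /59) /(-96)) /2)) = -362496 /17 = -21323.29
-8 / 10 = -4 / 5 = -0.80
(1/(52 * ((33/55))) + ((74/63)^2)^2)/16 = 1585556887/13106463552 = 0.12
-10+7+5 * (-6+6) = -3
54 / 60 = 9 / 10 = 0.90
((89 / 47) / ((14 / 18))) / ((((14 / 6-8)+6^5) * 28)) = 2403 / 214740932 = 0.00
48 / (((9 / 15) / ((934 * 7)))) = 523040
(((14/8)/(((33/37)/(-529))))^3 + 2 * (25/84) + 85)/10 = -18003805609062157/160997760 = -111826435.41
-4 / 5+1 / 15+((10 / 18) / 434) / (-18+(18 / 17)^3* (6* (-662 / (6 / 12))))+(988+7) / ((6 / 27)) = 4058370087493201 / 906540454260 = 4476.77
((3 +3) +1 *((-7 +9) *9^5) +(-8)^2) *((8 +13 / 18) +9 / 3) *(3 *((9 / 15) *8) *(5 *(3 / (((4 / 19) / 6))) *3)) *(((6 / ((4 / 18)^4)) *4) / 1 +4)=251864801103384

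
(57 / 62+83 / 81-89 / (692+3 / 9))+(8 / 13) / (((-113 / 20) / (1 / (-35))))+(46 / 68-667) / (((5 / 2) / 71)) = -1112966311730549 / 58819356414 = -18921.77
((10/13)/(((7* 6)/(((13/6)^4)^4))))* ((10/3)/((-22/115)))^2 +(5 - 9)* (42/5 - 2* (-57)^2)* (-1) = 414709741143218960151037/322579812368056320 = 1285603.52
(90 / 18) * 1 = 5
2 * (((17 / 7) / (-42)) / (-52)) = 17 / 7644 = 0.00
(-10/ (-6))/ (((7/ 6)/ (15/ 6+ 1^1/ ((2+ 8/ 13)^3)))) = 71755/ 19652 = 3.65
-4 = -4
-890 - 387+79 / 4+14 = -4973 / 4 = -1243.25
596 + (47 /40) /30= 715247 /1200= 596.04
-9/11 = -0.82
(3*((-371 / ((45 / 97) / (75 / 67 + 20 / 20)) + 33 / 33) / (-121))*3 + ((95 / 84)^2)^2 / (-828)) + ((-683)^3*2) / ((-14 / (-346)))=-26315875599668858161321943 / 1671004649825280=-15748535231.44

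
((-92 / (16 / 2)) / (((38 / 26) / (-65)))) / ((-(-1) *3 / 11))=213785 / 114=1875.31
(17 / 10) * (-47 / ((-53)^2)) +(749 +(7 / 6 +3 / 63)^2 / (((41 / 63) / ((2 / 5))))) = 3022693783 / 4030915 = 749.88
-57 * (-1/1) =57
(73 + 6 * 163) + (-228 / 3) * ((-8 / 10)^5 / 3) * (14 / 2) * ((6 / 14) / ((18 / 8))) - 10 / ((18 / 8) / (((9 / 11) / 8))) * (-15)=330686756 / 309375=1068.89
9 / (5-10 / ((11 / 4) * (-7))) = 693 / 425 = 1.63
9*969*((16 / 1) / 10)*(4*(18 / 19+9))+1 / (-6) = 16656187 / 30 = 555206.23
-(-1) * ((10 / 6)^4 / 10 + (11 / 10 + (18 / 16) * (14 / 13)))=3.08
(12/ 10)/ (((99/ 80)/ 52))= 1664/ 33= 50.42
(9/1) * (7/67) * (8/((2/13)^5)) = 23391459/268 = 87281.56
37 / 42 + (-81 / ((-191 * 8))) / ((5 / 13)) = 1.02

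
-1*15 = -15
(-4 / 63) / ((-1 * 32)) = 1 / 504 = 0.00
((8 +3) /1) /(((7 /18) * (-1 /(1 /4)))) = -99 /14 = -7.07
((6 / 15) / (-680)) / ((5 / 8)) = -0.00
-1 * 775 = -775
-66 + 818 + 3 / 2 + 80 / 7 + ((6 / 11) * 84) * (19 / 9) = 132695 / 154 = 861.66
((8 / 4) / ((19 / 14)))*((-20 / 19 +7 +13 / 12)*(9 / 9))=11221 / 1083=10.36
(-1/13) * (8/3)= -8/39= -0.21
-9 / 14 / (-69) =3 / 322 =0.01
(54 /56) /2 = 0.48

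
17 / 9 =1.89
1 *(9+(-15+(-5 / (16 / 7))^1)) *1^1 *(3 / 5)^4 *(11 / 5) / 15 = -38907 / 250000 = -0.16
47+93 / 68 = 3289 / 68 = 48.37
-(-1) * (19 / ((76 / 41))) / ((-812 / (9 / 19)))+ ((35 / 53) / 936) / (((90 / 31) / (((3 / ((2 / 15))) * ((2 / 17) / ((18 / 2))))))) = -86476253 / 14637361284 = -0.01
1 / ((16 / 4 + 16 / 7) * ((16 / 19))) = 0.19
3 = 3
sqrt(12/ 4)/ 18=sqrt(3)/ 18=0.10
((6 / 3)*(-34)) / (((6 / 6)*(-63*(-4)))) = -17 / 63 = -0.27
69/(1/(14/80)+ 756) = 483/5332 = 0.09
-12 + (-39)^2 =1509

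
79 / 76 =1.04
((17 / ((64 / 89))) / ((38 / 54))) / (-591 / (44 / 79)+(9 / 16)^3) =-9586368 / 302742941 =-0.03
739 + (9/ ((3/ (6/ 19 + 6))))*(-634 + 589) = -2159/ 19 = -113.63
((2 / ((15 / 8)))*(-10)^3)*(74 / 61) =-236800 / 183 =-1293.99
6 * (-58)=-348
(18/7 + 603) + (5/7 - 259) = 347.29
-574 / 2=-287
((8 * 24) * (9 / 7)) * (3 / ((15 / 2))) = 3456 / 35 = 98.74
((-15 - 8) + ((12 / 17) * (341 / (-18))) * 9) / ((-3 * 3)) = 15.93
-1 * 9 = -9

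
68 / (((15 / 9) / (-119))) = -24276 / 5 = -4855.20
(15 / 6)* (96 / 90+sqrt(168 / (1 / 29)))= 8 / 3+5* sqrt(1218)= 177.17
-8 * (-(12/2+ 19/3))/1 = 98.67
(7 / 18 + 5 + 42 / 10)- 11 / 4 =6.84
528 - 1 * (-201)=729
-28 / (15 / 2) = -56 / 15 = -3.73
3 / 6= 1 / 2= 0.50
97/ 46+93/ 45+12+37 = 36691/ 690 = 53.18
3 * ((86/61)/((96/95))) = 4085/976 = 4.19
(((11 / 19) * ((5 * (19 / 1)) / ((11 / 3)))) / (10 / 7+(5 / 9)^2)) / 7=243 / 197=1.23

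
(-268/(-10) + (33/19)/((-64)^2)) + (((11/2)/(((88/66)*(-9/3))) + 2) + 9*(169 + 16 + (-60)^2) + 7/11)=145929214231/4280320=34093.06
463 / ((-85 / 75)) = -408.53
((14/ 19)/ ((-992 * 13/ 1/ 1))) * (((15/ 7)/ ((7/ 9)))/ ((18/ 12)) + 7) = -433/ 857584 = -0.00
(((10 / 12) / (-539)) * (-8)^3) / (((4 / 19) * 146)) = 3040 / 118041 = 0.03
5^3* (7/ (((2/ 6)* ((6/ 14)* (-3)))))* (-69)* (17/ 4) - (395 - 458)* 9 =2397143/ 4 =599285.75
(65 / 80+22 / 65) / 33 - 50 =-571601 / 11440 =-49.97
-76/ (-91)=0.84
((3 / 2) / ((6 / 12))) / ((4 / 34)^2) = 867 / 4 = 216.75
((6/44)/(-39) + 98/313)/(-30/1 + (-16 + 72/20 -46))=-138575/39566956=-0.00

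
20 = 20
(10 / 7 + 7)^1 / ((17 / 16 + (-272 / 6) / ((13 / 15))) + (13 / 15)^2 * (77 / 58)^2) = -2322169200 / 13753916561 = -0.17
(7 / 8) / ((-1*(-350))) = 1 / 400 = 0.00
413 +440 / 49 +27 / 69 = 422.37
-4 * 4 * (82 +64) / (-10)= 1168 / 5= 233.60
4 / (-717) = -4 / 717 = -0.01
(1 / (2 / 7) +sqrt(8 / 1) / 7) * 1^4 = 3.90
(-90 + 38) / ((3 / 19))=-329.33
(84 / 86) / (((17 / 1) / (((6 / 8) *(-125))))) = -7875 / 1462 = -5.39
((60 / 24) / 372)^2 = 25 / 553536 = 0.00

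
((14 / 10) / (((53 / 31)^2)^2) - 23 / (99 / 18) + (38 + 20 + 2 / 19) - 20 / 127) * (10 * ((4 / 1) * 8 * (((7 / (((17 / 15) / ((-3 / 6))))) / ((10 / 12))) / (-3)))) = 75901745236626624 / 3560429632111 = 21318.14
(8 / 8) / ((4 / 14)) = 7 / 2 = 3.50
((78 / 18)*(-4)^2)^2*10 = 432640 / 9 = 48071.11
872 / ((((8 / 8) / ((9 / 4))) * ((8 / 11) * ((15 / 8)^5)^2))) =321854111744 / 64072265625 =5.02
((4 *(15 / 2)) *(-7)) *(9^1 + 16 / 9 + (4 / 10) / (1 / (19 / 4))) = -7987 / 3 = -2662.33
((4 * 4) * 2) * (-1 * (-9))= 288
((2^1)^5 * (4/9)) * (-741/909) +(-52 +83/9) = -148271/2727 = -54.37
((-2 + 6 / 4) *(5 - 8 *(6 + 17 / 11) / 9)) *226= 19097 / 99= 192.90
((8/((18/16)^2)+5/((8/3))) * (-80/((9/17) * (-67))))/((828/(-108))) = -902870/374463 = -2.41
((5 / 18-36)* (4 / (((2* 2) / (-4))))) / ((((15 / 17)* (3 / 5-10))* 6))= -10931 / 3807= -2.87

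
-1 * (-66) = 66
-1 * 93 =-93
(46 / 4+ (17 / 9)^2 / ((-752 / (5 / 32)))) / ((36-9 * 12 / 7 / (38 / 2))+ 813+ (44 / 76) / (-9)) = 2981084743 / 219868821504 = 0.01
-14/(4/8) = -28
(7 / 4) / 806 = 7 / 3224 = 0.00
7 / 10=0.70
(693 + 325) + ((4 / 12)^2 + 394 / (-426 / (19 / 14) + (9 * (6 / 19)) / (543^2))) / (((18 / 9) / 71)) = 95483957156 / 97693299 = 977.38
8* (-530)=-4240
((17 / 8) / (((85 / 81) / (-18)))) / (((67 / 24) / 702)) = -9165.81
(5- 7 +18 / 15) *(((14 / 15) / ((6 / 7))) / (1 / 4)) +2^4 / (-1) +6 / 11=-46874 / 2475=-18.94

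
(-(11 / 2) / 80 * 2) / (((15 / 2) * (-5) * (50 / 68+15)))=187 / 802500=0.00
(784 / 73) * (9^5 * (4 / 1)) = 185177664 / 73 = 2536680.33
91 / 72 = 1.26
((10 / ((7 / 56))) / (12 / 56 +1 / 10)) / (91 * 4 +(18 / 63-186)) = 1225 / 858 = 1.43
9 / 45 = 1 / 5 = 0.20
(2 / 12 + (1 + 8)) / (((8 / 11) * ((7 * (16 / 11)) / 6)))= 6655 / 896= 7.43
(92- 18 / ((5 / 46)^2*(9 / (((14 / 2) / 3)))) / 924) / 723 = 226642 / 1789425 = 0.13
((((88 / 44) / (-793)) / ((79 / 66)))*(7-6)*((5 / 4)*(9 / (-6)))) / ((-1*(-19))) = 495 / 2380586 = 0.00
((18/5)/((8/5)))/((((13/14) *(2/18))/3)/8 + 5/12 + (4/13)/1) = 88452/28645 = 3.09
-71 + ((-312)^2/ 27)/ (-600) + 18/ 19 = -325163/ 4275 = -76.06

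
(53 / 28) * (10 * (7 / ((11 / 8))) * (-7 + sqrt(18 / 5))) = -7420 / 11 + 636 * sqrt(10) / 11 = -491.71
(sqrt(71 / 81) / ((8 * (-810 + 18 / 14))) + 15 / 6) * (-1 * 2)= -5.00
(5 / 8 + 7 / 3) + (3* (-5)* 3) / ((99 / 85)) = -9419 / 264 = -35.68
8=8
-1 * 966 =-966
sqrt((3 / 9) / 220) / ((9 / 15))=sqrt(165) / 198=0.06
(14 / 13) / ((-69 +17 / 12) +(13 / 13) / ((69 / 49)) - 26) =-3864 / 333229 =-0.01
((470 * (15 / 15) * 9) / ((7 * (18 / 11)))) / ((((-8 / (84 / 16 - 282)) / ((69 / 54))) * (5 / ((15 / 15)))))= 1462593 / 448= 3264.72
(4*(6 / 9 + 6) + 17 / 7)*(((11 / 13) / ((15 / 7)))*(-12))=-2068 / 15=-137.87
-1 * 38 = -38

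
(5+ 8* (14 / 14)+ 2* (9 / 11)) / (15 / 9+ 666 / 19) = 57 / 143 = 0.40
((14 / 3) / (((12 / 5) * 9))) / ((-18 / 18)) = -35 / 162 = -0.22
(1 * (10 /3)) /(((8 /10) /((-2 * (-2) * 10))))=500 /3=166.67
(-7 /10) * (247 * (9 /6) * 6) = -15561 /10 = -1556.10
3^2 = 9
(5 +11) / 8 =2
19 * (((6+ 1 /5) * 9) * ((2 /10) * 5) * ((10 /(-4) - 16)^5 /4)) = -574362993.84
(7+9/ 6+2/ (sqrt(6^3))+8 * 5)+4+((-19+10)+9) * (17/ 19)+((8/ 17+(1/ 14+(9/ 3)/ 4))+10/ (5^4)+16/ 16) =sqrt(6)/ 18+3261077/ 59500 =54.94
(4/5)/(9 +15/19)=38/465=0.08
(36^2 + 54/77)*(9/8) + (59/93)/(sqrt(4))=41794637/28644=1459.11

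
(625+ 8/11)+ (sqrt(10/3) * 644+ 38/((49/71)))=366945/539+ 644 * sqrt(30)/3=1856.57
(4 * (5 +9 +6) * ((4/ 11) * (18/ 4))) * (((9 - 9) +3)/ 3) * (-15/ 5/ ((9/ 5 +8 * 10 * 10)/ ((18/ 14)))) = -194400/ 308693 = -0.63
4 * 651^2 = 1695204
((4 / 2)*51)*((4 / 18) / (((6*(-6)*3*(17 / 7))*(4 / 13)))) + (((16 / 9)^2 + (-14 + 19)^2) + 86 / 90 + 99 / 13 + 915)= 6679183 / 7020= 951.45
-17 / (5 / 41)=-697 / 5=-139.40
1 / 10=0.10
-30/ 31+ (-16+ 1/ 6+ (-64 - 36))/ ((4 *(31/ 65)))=-45895/ 744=-61.69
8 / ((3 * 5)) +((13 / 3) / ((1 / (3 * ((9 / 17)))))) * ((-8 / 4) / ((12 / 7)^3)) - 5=-19581 / 2720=-7.20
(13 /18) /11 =0.07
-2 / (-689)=2 / 689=0.00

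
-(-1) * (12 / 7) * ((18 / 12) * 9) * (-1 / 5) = -162 / 35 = -4.63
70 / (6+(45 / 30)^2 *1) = 280 / 33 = 8.48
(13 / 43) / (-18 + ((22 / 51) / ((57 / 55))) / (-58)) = -1095939 / 65276537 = -0.02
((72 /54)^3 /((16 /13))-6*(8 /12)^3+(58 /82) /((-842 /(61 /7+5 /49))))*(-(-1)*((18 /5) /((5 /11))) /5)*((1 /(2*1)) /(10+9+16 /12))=35354308 /6449141125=0.01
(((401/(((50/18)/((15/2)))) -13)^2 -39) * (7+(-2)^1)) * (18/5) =20595943.62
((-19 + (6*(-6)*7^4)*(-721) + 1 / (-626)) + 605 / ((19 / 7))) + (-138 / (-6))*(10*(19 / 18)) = 6671192642711 / 107046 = 62320802.67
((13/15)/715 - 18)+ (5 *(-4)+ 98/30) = -28654/825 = -34.73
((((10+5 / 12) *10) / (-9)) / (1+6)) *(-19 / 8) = 11875 / 3024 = 3.93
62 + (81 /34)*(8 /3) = 1162 /17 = 68.35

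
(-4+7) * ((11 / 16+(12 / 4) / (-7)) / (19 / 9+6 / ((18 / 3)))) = 783 / 3136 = 0.25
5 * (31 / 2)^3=148955 / 8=18619.38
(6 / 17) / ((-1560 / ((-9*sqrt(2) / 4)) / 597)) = 5373*sqrt(2) / 17680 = 0.43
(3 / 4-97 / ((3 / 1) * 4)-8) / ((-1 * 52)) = 23 / 78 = 0.29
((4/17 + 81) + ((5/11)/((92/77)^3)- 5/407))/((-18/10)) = -2195222179505/48489680448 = -45.27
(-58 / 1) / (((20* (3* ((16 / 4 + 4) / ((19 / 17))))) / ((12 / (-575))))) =551 / 195500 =0.00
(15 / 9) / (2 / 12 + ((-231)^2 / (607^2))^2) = 1357546656010 / 152839043527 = 8.88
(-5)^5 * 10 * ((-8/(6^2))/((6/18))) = 62500/3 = 20833.33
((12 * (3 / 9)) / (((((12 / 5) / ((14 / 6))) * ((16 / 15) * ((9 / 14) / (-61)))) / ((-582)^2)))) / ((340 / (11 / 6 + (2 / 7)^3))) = -10965295645 / 17136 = -639898.21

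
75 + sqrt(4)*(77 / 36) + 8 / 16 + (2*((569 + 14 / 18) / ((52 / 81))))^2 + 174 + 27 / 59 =282781257887 / 89739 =3151152.32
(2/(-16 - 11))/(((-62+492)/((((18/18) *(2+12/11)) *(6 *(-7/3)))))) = 476/63855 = 0.01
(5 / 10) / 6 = 1 / 12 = 0.08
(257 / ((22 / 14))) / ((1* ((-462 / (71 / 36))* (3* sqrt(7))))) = -0.09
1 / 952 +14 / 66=6697 / 31416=0.21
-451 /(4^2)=-28.19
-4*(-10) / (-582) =-20 / 291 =-0.07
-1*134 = -134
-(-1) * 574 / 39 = 574 / 39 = 14.72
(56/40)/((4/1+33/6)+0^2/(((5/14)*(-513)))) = 14/95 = 0.15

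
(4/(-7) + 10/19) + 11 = 1457/133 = 10.95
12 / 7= 1.71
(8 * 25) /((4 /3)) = 150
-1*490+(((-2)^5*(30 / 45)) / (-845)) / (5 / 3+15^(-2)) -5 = -494.98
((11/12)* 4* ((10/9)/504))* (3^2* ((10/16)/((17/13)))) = 3575/102816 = 0.03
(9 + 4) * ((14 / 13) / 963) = 14 / 963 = 0.01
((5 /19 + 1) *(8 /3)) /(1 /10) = 640 /19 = 33.68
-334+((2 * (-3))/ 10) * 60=-370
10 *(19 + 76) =950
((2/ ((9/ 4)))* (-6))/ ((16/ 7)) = -7/ 3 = -2.33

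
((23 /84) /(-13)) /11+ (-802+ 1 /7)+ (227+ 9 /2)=-6851153 /12012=-570.36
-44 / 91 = -0.48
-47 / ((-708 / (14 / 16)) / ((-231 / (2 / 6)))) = -75999 / 1888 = -40.25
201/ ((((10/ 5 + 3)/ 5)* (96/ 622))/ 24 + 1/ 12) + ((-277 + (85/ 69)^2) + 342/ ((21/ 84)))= 79311536/ 23805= 3331.72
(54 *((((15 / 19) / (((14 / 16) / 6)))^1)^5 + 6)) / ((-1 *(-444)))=871836560889111 / 1539784448041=566.21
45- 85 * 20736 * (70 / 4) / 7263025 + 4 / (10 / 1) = 41.15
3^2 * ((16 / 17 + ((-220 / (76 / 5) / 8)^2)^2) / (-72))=-105766107681 / 72596094976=-1.46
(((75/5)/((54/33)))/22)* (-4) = -5/3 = -1.67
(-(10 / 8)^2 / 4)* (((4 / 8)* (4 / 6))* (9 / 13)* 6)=-225 / 416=-0.54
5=5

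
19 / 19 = 1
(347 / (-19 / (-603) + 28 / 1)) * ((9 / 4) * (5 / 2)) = 9415845 / 135224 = 69.63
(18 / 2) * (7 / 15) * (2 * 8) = 336 / 5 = 67.20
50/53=0.94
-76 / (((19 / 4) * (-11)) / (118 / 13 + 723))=152272 / 143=1064.84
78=78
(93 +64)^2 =24649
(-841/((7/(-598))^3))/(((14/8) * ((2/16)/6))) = 34530333786624/2401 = 14381646724.96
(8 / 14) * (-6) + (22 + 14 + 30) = 438 / 7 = 62.57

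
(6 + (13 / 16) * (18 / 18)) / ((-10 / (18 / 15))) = -327 / 400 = -0.82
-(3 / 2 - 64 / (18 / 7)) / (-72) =-0.32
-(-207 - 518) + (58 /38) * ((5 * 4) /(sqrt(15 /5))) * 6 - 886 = -161 + 1160 * sqrt(3) /19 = -55.25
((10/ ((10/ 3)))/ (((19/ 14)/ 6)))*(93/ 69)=7812/ 437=17.88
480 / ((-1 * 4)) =-120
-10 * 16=-160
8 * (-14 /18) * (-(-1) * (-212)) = 11872 /9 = 1319.11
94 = 94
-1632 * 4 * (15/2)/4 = -12240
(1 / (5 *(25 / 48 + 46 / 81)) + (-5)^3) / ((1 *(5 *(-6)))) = 880579 / 211650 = 4.16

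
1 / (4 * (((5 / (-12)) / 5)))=-3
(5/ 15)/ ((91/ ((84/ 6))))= 2/ 39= 0.05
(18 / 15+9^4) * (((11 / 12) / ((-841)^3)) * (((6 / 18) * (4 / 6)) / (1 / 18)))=-120307 / 2974116605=-0.00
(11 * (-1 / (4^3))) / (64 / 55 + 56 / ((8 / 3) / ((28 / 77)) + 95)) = -0.10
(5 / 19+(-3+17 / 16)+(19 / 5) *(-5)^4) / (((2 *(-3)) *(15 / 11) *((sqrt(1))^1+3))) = -2645467 / 36480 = -72.52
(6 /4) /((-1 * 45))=-1 /30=-0.03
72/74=36/37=0.97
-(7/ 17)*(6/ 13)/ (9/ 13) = -14/ 51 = -0.27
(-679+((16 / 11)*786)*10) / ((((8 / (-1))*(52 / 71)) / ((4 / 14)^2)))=-8398661 / 56056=-149.83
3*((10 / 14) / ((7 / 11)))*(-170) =-28050 / 49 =-572.45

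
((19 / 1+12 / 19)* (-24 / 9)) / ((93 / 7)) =-20888 / 5301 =-3.94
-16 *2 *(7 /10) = -112 /5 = -22.40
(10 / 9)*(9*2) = 20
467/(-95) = -467/95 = -4.92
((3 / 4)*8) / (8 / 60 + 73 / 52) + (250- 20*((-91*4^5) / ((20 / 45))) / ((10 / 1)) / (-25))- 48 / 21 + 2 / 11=-16521.32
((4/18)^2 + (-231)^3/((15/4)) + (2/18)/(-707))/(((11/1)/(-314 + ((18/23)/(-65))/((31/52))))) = 6544407616859762/69743025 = 93836016.10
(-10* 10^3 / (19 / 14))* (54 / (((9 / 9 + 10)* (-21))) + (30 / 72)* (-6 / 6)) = 3005000 / 627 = 4792.66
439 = 439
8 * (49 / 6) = 196 / 3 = 65.33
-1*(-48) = 48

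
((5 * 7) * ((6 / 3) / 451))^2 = 4900 / 203401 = 0.02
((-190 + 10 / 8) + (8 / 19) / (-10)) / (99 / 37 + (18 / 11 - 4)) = -29198587 / 48260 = -605.03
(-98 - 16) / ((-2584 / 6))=9 / 34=0.26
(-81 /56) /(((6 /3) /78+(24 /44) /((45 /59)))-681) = 0.00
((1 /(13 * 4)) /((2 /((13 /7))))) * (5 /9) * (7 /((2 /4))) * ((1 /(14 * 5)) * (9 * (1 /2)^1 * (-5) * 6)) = -15 /56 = -0.27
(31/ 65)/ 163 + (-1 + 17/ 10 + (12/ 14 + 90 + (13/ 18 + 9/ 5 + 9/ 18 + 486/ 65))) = 136245989/ 1334970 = 102.06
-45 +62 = 17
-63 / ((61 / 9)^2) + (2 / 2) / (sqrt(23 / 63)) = -5103 / 3721 + 3 * sqrt(161) / 23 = 0.28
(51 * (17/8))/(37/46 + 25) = 19941/4748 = 4.20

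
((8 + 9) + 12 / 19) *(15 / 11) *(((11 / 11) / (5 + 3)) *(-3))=-15075 / 1672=-9.02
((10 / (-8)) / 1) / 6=-5 / 24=-0.21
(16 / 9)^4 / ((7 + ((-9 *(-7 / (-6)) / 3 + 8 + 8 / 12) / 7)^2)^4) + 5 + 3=251095541626208904 / 31374853039329361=8.00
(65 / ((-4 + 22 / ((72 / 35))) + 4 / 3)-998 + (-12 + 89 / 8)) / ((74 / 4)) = -2290679 / 42772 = -53.56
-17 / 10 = -1.70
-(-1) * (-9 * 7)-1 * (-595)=532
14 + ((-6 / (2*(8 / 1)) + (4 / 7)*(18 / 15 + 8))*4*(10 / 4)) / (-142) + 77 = 360449 / 3976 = 90.66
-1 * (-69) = 69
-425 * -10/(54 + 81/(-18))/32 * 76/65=8075/2574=3.14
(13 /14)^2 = 169 /196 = 0.86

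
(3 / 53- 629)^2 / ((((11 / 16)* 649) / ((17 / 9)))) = 302234311232 / 180481059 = 1674.60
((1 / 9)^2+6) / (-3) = -487 / 243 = -2.00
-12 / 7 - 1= -19 / 7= -2.71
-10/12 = -5/6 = -0.83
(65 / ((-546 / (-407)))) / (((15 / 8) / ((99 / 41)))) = 17908 / 287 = 62.40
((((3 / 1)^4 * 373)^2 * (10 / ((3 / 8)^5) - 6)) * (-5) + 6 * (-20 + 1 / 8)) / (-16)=24508947944997 / 64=382952311640.58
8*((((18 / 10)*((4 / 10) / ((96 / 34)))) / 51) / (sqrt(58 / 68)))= sqrt(986) / 725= 0.04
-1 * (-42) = 42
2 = 2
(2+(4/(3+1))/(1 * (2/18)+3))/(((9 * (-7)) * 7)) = -65/12348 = -0.01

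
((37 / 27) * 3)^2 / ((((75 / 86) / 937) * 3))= 110316758 / 18225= 6053.05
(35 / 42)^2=25 / 36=0.69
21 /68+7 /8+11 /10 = 1553 /680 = 2.28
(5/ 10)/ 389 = 1/ 778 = 0.00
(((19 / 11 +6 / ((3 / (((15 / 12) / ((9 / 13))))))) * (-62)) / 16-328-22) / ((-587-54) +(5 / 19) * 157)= 11156173 / 18048096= 0.62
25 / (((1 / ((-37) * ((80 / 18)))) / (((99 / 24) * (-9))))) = 152625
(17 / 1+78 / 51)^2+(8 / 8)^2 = 99514 / 289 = 344.34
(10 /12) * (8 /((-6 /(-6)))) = 20 /3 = 6.67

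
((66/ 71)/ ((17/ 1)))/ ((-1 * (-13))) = 0.00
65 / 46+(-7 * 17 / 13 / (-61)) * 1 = 57019 / 36478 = 1.56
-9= -9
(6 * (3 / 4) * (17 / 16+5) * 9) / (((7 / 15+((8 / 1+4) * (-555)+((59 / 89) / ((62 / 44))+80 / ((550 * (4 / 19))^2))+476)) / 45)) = -44262669763125 / 24769746413624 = -1.79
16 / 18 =8 / 9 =0.89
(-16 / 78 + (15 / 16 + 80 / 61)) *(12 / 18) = 77797 / 57096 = 1.36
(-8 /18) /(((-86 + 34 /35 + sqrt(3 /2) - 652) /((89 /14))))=31150* sqrt(6) /11977772013 + 45916880 /11977772013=0.00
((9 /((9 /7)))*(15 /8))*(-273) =-28665 /8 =-3583.12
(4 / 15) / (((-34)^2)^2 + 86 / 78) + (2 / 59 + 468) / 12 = 3597907261553 / 92247350190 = 39.00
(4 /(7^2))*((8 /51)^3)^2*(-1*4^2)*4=-67108864 /862218102249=-0.00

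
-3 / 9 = -1 / 3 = -0.33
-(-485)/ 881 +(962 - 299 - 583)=70965/ 881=80.55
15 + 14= 29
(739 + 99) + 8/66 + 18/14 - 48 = 182815/231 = 791.41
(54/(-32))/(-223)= 27/3568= 0.01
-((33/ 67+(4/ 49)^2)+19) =-3136778/ 160867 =-19.50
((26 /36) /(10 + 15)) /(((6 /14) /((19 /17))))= 1729 /22950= 0.08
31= 31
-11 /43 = -0.26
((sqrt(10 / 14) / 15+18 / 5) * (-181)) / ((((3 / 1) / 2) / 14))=-6176.78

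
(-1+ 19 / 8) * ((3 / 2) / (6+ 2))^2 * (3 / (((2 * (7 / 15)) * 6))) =1485 / 57344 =0.03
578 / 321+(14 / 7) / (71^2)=2914340 / 1618161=1.80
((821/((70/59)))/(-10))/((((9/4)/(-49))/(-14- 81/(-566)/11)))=-29527494059/1400850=-21078.27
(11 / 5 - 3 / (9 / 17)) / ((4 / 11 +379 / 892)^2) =-5006317888 / 897917535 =-5.58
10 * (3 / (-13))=-30 / 13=-2.31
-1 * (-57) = 57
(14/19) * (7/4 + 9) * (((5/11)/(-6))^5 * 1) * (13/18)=-12228125/856595481984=-0.00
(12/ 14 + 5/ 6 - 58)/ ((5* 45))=-473/ 1890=-0.25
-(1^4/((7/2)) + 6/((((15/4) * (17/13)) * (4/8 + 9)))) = -4686/11305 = -0.41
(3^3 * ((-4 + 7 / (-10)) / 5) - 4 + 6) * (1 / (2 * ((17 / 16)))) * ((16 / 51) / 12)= -18704 / 65025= -0.29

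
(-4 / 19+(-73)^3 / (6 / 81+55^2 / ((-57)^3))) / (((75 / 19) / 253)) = -346311794747083 / 801975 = -431823678.73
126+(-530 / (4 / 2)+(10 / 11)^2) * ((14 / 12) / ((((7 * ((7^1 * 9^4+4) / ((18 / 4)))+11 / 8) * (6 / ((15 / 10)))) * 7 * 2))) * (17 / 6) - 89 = 92124852463 / 2489875564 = 37.00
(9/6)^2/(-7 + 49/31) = -93/224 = -0.42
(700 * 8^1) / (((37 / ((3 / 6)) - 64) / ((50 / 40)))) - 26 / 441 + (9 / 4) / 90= 12347401 / 17640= 699.97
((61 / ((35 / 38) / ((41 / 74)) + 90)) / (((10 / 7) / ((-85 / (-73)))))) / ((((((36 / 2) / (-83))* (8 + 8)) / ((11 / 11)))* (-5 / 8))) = 0.25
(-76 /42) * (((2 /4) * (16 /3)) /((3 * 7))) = -0.23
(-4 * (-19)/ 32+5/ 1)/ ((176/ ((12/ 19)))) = 177/ 6688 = 0.03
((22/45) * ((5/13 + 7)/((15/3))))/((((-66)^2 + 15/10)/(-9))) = -1408/944125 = -0.00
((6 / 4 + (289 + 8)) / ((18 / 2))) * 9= 597 / 2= 298.50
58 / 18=29 / 9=3.22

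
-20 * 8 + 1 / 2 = -319 / 2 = -159.50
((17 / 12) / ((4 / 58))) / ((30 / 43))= 21199 / 720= 29.44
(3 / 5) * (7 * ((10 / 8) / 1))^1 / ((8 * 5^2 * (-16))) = -0.00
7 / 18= 0.39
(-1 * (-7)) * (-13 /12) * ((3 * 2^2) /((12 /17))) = -1547 /12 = -128.92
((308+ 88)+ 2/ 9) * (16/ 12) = 14264/ 27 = 528.30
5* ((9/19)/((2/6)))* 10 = 1350/19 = 71.05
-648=-648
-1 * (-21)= 21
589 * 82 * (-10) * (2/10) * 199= -19222604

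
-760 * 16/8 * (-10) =15200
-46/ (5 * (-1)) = 46/ 5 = 9.20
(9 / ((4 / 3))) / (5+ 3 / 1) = 27 / 32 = 0.84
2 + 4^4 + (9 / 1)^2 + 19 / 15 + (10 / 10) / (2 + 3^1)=5107 / 15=340.47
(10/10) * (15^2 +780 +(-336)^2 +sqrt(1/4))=227803/2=113901.50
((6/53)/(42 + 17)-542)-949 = -4662351/3127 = -1491.00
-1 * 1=-1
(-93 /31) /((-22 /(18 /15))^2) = -27 /3025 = -0.01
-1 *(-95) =95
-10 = -10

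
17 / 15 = 1.13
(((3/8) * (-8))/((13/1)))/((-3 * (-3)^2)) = 1/117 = 0.01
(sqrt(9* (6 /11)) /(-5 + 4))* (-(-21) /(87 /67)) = -1407* sqrt(66) /319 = -35.83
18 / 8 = 9 / 4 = 2.25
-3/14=-0.21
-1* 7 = -7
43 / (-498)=-43 / 498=-0.09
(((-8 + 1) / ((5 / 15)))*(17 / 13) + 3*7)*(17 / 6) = -18.31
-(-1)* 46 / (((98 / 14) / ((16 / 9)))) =736 / 63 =11.68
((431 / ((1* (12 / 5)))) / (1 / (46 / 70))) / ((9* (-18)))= -0.73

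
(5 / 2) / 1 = 5 / 2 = 2.50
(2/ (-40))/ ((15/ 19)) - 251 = -75319/ 300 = -251.06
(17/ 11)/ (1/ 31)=527/ 11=47.91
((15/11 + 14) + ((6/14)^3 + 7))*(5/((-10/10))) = -423375/3773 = -112.21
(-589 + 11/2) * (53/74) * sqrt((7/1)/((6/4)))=-20617 * sqrt(42)/148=-902.79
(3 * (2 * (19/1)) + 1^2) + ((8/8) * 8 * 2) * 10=275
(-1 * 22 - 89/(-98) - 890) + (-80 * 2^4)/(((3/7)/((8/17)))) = -11578277/4998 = -2316.58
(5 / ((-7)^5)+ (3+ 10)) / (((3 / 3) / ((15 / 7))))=3277290 / 117649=27.86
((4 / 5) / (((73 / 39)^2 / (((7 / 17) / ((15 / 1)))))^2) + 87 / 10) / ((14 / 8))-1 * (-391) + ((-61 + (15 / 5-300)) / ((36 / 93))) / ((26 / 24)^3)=-5229085832687572873 / 15777107808746375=-331.44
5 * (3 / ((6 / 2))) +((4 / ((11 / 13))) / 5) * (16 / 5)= 2207 / 275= 8.03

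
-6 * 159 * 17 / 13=-16218 / 13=-1247.54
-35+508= 473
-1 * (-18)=18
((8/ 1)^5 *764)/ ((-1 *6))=-12517376/ 3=-4172458.67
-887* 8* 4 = -28384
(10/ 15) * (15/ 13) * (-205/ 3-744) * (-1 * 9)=73110/ 13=5623.85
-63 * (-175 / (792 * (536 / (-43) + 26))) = 52675 / 51216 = 1.03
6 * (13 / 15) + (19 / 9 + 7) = 644 / 45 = 14.31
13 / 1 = 13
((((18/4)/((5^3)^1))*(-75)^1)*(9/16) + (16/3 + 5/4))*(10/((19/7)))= 17017/912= 18.66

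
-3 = -3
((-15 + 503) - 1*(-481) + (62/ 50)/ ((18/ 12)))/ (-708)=-72737/ 53100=-1.37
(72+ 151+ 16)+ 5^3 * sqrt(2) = 415.78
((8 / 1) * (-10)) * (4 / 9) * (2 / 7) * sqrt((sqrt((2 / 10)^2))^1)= -128 * sqrt(5) / 63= -4.54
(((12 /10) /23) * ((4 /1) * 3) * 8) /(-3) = -1.67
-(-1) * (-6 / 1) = -6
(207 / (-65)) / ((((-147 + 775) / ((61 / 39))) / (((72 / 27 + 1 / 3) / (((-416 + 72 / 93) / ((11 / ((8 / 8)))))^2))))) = -1468280187 / 87924197853440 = -0.00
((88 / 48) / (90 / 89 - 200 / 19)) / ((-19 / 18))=2937 / 16090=0.18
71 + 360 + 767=1198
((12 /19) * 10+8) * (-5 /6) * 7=-4760 /57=-83.51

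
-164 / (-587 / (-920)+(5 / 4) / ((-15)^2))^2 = -11243577600 / 28398241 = -395.93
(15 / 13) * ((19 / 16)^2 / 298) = 5415 / 991744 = 0.01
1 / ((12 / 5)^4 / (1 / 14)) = 625 / 290304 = 0.00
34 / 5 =6.80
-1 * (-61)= 61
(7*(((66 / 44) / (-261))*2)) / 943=-7 / 82041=-0.00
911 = 911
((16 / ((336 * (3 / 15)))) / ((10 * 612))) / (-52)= -0.00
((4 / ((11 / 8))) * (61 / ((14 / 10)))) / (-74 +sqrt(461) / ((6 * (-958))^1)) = -23862451368960 / 13931172905111 +56100480 * sqrt(461) / 13931172905111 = -1.71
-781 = -781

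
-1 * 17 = -17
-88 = -88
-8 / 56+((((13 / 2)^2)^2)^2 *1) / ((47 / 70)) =199854020629 / 42112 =4745773.67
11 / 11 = 1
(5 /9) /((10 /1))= 1 /18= 0.06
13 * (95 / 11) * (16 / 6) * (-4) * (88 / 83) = -316160 / 249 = -1269.72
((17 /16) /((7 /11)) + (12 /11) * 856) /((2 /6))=3457563 /1232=2806.46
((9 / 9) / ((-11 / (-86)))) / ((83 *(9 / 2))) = 172 / 8217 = 0.02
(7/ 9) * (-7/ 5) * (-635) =6223/ 9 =691.44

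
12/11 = 1.09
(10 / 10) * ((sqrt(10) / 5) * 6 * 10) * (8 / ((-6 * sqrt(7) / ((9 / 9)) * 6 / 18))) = -48 * sqrt(70) / 7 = -57.37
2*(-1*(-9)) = 18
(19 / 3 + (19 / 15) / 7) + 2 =298 / 35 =8.51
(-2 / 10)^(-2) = 25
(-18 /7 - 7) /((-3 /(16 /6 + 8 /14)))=4556 /441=10.33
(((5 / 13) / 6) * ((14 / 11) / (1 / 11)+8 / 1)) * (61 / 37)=3355 / 1443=2.33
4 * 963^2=3709476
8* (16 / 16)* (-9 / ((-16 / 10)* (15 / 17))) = 51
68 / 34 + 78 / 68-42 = -38.85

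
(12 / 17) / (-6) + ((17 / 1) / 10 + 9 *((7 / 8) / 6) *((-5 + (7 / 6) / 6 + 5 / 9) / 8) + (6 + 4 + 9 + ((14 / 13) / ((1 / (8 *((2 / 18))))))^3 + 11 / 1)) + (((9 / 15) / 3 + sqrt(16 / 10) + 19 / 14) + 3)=2 *sqrt(10) / 5 + 17720806622093 / 487915384320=37.58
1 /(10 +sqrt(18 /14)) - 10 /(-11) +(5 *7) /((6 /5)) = 30.17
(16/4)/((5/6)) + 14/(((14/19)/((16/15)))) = 376/15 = 25.07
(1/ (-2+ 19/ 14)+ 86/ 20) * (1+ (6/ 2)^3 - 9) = 4693/ 90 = 52.14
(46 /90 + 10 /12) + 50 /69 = 4283 /2070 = 2.07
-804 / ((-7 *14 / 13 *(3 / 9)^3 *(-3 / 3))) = -2879.63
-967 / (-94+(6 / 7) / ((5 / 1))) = 33845 / 3284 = 10.31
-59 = -59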